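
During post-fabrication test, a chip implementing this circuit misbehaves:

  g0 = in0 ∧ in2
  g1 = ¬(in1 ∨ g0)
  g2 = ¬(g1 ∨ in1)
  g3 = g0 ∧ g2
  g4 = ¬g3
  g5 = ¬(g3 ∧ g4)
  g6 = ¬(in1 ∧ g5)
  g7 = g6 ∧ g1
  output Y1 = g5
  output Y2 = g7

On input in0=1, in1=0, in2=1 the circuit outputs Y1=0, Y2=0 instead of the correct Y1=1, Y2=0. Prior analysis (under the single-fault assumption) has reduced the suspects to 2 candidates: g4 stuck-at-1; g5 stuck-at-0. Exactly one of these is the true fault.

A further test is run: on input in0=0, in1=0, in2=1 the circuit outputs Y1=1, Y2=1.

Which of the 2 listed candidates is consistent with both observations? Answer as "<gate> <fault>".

Evaluate each candidate on input in0=0, in1=0, in2=1:
  g4 stuck-at-1: g0=0, g1=1, g2=0, g3=0, g4=1 [stuck-at-1], g5=1, g6=1, g7=1 → Y1=1, Y2=1 — matches
  g5 stuck-at-0: g0=0, g1=1, g2=0, g3=0, g4=1, g5=0 [stuck-at-0], g6=1, g7=1 → Y1=0, Y2=1 — eliminated
Only g4 stuck-at-1 reproduces the observed Y1=1, Y2=1.

g4 stuck-at-1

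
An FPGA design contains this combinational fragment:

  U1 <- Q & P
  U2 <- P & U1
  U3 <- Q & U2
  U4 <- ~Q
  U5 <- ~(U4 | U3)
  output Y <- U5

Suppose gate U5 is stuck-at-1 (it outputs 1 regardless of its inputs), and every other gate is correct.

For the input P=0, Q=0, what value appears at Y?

Propagate with U5 forced: U1=0, U2=0, U3=0, U4=1, U5=1 [stuck-at-1].
So Y = 1. (Without the fault it would be 0.)

1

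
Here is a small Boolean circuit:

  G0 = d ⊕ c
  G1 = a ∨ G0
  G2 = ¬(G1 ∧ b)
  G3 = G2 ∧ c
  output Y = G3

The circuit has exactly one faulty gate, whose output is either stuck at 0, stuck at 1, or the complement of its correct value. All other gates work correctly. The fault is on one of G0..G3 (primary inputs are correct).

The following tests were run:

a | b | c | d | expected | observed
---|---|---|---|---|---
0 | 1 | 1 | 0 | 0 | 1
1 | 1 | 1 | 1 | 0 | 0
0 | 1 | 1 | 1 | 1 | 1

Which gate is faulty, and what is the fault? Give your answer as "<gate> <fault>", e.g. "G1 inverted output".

G0 stuck-at-0

Fault-free values for test 1 (a=0, b=1, c=1, d=0): G0=1, G1=1, G2=0, G3=0, giving Y=0. Observed 1.
Test 1: faults giving observed 1 are {G0 stuck-at-0, G0 inverted output, G1 stuck-at-0, G1 inverted output, G2 stuck-at-1, G2 inverted output, G3 stuck-at-1, G3 inverted output}.
Test 2 (a=1, b=1, c=1, d=1): fault-free G0=0, G1=1, G2=0, G3=0 → 0; observed 0. Eliminates G1 stuck-at-0, G1 inverted output, G2 stuck-at-1, G2 inverted output, G3 stuck-at-1, G3 inverted output.
Test 3 (a=0, b=1, c=1, d=1): fault-free G0=0, G1=0, G2=1, G3=1 → 1; observed 1. Eliminates G0 inverted output.
Only G0 stuck-at-0 is consistent with every test.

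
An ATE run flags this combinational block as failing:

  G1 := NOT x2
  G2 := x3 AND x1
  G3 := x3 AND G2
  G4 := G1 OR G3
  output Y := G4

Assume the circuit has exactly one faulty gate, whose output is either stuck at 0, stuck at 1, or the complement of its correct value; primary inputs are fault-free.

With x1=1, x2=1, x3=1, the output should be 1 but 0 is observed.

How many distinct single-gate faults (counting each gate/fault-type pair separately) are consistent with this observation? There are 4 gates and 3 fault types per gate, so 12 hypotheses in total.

6

Fault-free: G1=0, G2=1, G3=1, G4=1 → 1. Observed 0.
  G1 stuck-at-0: output 1 ✗
  G1 stuck-at-1: output 1 ✗
  G1 inverted output: output 1 ✗
  G2 stuck-at-0: output 0 ✓
  G2 stuck-at-1: output 1 ✗
  G2 inverted output: output 0 ✓
  G3 stuck-at-0: output 0 ✓
  G3 stuck-at-1: output 1 ✗
  G3 inverted output: output 0 ✓
  G4 stuck-at-0: output 0 ✓
  G4 stuck-at-1: output 1 ✗
  G4 inverted output: output 0 ✓
Consistent faults: {G2 stuck-at-0, G2 inverted output, G3 stuck-at-0, G3 inverted output, G4 stuck-at-0, G4 inverted output} — 6 in all.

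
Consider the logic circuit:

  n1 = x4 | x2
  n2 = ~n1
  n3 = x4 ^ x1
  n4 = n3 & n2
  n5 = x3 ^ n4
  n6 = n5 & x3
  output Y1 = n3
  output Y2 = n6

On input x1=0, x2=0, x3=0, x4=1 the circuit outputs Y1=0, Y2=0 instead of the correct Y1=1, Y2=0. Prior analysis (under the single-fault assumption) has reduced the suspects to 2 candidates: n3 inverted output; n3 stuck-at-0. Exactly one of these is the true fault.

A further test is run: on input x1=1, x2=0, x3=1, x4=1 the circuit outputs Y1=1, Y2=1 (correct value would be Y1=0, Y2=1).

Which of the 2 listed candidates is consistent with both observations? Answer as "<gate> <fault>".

n3 inverted output

Evaluate each candidate on input x1=1, x2=0, x3=1, x4=1:
  n3 inverted output: n1=1, n2=0, n3=1 [inverted output], n4=0, n5=1, n6=1 → Y1=1, Y2=1 — matches
  n3 stuck-at-0: n1=1, n2=0, n3=0 [stuck-at-0], n4=0, n5=1, n6=1 → Y1=0, Y2=1 — eliminated
Only n3 inverted output reproduces the observed Y1=1, Y2=1.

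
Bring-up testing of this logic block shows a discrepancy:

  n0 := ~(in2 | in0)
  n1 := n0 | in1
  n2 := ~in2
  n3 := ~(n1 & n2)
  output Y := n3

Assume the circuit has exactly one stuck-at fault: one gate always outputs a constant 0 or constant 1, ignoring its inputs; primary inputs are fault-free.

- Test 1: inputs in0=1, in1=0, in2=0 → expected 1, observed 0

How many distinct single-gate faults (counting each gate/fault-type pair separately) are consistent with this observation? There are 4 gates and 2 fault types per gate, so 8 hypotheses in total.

Fault-free: n0=0, n1=0, n2=1, n3=1 → 1. Observed 0.
  n0 stuck-at-0: output 1 ✗
  n0 stuck-at-1: output 0 ✓
  n1 stuck-at-0: output 1 ✗
  n1 stuck-at-1: output 0 ✓
  n2 stuck-at-0: output 1 ✗
  n2 stuck-at-1: output 1 ✗
  n3 stuck-at-0: output 0 ✓
  n3 stuck-at-1: output 1 ✗
Consistent faults: {n0 stuck-at-1, n1 stuck-at-1, n3 stuck-at-0} — 3 in all.

3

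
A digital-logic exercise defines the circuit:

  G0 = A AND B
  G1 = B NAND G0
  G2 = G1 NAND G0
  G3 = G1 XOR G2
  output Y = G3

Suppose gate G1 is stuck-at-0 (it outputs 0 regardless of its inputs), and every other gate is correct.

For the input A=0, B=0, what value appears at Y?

Propagate with G1 forced: G0=0, G1=0 [stuck-at-0], G2=1, G3=1.
So Y = 1. (Without the fault it would be 0.)

1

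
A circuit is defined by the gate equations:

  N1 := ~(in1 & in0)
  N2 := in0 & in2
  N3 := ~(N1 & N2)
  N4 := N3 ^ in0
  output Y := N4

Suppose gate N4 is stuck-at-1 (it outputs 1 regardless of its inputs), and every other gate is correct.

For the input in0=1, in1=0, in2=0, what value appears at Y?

1

Propagate with N4 forced: N1=1, N2=0, N3=1, N4=1 [stuck-at-1].
So Y = 1. (Without the fault it would be 0.)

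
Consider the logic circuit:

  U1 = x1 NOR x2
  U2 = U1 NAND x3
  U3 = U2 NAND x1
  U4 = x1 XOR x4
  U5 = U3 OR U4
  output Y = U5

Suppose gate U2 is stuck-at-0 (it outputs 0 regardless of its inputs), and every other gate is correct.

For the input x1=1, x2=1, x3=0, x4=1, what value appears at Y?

Propagate with U2 forced: U1=0, U2=0 [stuck-at-0], U3=1, U4=0, U5=1.
So Y = 1. (Without the fault it would be 0.)

1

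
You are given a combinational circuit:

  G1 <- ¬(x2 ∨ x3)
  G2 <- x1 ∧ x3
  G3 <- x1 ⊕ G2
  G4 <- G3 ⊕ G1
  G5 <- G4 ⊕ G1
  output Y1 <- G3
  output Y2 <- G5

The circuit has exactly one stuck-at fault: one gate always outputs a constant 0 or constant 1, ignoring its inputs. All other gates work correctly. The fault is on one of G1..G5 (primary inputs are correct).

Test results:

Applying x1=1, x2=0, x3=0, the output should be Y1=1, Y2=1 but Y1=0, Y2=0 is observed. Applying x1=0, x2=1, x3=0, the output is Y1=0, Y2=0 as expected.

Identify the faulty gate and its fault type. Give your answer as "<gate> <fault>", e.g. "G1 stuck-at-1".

G3 stuck-at-0

Fault-free values for test 1 (x1=1, x2=0, x3=0): G1=1, G2=0, G3=1, G4=0, G5=1, giving Y1=1, Y2=1. Observed Y1=0, Y2=0.
Test 1: faults giving observed Y1=0, Y2=0 are {G2 stuck-at-1, G3 stuck-at-0}.
Test 2 (x1=0, x2=1, x3=0): fault-free G1=0, G2=0, G3=0, G4=0, G5=0 → Y1=0, Y2=0; observed Y1=0, Y2=0. Eliminates G2 stuck-at-1.
Only G3 stuck-at-0 is consistent with every test.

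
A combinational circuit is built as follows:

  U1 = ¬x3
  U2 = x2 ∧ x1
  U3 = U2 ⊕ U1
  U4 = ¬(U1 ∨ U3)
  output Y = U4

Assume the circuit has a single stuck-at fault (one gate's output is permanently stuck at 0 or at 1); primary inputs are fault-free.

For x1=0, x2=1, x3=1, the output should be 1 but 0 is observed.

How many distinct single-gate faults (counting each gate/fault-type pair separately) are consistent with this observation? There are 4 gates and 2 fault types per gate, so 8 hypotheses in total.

4

Fault-free: U1=0, U2=0, U3=0, U4=1 → 1. Observed 0.
  U1 stuck-at-0: output 1 ✗
  U1 stuck-at-1: output 0 ✓
  U2 stuck-at-0: output 1 ✗
  U2 stuck-at-1: output 0 ✓
  U3 stuck-at-0: output 1 ✗
  U3 stuck-at-1: output 0 ✓
  U4 stuck-at-0: output 0 ✓
  U4 stuck-at-1: output 1 ✗
Consistent faults: {U1 stuck-at-1, U2 stuck-at-1, U3 stuck-at-1, U4 stuck-at-0} — 4 in all.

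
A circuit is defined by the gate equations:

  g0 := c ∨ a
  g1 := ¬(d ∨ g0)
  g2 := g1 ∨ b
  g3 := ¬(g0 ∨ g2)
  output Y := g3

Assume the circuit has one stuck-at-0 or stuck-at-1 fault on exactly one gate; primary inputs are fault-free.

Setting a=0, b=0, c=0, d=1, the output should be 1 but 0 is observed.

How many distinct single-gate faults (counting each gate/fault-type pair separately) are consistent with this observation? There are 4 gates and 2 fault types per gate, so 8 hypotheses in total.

4

Fault-free: g0=0, g1=0, g2=0, g3=1 → 1. Observed 0.
  g0 stuck-at-0: output 1 ✗
  g0 stuck-at-1: output 0 ✓
  g1 stuck-at-0: output 1 ✗
  g1 stuck-at-1: output 0 ✓
  g2 stuck-at-0: output 1 ✗
  g2 stuck-at-1: output 0 ✓
  g3 stuck-at-0: output 0 ✓
  g3 stuck-at-1: output 1 ✗
Consistent faults: {g0 stuck-at-1, g1 stuck-at-1, g2 stuck-at-1, g3 stuck-at-0} — 4 in all.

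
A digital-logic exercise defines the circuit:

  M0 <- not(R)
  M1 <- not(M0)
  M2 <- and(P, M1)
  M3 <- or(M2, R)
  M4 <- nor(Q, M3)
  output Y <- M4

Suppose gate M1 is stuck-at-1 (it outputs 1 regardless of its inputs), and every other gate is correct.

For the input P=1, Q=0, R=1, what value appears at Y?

Propagate with M1 forced: M0=0, M1=1 [stuck-at-1], M2=1, M3=1, M4=0.
So Y = 0. (Same as the fault-free value — the fault is masked on this input.)

0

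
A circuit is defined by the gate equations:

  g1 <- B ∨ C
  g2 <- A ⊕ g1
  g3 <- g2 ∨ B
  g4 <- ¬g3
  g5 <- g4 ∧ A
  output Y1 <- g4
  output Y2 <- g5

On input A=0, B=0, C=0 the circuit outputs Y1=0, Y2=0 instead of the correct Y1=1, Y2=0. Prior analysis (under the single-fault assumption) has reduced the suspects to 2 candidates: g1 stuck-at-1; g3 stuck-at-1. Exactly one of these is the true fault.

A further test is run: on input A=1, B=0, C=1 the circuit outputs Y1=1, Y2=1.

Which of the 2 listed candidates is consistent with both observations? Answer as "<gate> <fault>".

Evaluate each candidate on input A=1, B=0, C=1:
  g1 stuck-at-1: g1=1 [stuck-at-1], g2=0, g3=0, g4=1, g5=1 → Y1=1, Y2=1 — matches
  g3 stuck-at-1: g1=1, g2=0, g3=1 [stuck-at-1], g4=0, g5=0 → Y1=0, Y2=0 — eliminated
Only g1 stuck-at-1 reproduces the observed Y1=1, Y2=1.

g1 stuck-at-1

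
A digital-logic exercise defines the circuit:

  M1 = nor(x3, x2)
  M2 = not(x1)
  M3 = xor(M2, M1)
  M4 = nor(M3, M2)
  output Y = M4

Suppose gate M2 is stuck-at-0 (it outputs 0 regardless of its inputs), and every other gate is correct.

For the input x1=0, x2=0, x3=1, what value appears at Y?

1

Propagate with M2 forced: M1=0, M2=0 [stuck-at-0], M3=0, M4=1.
So Y = 1. (Without the fault it would be 0.)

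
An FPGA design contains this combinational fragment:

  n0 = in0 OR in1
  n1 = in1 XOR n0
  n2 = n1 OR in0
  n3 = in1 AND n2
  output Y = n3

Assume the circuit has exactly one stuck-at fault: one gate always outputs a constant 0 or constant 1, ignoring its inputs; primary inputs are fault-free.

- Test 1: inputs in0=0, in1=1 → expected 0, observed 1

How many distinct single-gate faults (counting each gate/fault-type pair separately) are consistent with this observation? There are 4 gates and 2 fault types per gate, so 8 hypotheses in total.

Fault-free: n0=1, n1=0, n2=0, n3=0 → 0. Observed 1.
  n0 stuck-at-0: output 1 ✓
  n0 stuck-at-1: output 0 ✗
  n1 stuck-at-0: output 0 ✗
  n1 stuck-at-1: output 1 ✓
  n2 stuck-at-0: output 0 ✗
  n2 stuck-at-1: output 1 ✓
  n3 stuck-at-0: output 0 ✗
  n3 stuck-at-1: output 1 ✓
Consistent faults: {n0 stuck-at-0, n1 stuck-at-1, n2 stuck-at-1, n3 stuck-at-1} — 4 in all.

4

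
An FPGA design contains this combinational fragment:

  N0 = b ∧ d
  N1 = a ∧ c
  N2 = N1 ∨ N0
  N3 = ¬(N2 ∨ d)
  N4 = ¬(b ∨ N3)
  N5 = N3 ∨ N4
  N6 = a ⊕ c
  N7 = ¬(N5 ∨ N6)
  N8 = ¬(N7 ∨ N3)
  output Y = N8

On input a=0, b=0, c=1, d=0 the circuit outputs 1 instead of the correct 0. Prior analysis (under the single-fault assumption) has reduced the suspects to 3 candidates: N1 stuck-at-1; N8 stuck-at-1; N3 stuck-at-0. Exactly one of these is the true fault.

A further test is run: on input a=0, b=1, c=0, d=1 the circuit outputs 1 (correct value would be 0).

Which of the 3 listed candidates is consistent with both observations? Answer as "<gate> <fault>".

Evaluate each candidate on input a=0, b=1, c=0, d=1:
  N1 stuck-at-1: N0=1, N1=1 [stuck-at-1], N2=1, N3=0, N4=0, N5=0, N6=0, N7=1, N8=0 → 0 — eliminated
  N8 stuck-at-1: N0=1, N1=0, N2=1, N3=0, N4=0, N5=0, N6=0, N7=1, N8=1 [stuck-at-1] → 1 — matches
  N3 stuck-at-0: N0=1, N1=0, N2=1, N3=0 [stuck-at-0], N4=0, N5=0, N6=0, N7=1, N8=0 → 0 — eliminated
Only N8 stuck-at-1 reproduces the observed 1.

N8 stuck-at-1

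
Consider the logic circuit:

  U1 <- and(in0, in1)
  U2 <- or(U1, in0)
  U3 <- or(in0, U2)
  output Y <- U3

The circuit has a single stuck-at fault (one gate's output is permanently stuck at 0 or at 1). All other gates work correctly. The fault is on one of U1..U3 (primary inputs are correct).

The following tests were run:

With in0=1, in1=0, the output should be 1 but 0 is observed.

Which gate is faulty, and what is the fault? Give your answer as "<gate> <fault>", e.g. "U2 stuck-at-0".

Fault-free values for test 1 (in0=1, in1=0): U1=0, U2=1, U3=1, giving Y=1. Observed 0.
Test 1: faults giving observed 0 are {U3 stuck-at-0}.
Only U3 stuck-at-0 is consistent with every test.

U3 stuck-at-0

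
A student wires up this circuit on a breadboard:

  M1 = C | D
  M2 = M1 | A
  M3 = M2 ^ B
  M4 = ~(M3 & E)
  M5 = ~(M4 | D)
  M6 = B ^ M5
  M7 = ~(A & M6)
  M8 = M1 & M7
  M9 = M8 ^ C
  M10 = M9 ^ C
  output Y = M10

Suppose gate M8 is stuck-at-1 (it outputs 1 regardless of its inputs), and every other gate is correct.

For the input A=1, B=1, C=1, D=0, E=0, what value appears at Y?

Propagate with M8 forced: M1=1, M2=1, M3=0, M4=1, M5=0, M6=1, M7=0, M8=1 [stuck-at-1], M9=0, M10=1.
So Y = 1. (Without the fault it would be 0.)

1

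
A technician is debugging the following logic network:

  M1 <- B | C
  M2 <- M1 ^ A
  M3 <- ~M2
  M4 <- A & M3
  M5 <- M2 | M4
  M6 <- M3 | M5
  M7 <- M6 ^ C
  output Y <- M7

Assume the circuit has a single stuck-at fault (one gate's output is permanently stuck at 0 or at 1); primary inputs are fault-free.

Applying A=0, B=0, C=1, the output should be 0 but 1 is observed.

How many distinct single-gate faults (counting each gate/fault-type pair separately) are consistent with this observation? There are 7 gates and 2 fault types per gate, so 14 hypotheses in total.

Fault-free: M1=1, M2=1, M3=0, M4=0, M5=1, M6=1, M7=0 → 0. Observed 1.
  M1 stuck-at-0: output 0 ✗
  M1 stuck-at-1: output 0 ✗
  M2 stuck-at-0: output 0 ✗
  M2 stuck-at-1: output 0 ✗
  M3 stuck-at-0: output 0 ✗
  M3 stuck-at-1: output 0 ✗
  M4 stuck-at-0: output 0 ✗
  M4 stuck-at-1: output 0 ✗
  M5 stuck-at-0: output 1 ✓
  M5 stuck-at-1: output 0 ✗
  M6 stuck-at-0: output 1 ✓
  M6 stuck-at-1: output 0 ✗
  M7 stuck-at-0: output 0 ✗
  M7 stuck-at-1: output 1 ✓
Consistent faults: {M5 stuck-at-0, M6 stuck-at-0, M7 stuck-at-1} — 3 in all.

3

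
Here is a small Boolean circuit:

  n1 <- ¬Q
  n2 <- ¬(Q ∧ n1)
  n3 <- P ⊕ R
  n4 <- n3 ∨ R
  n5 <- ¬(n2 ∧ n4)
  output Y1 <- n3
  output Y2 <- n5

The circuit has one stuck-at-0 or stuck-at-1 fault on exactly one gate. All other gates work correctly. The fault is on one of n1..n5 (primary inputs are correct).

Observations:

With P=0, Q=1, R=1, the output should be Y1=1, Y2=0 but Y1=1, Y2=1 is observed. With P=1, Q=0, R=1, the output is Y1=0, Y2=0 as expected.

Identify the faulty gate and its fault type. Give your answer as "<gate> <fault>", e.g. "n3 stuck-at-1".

n1 stuck-at-1

Fault-free values for test 1 (P=0, Q=1, R=1): n1=0, n2=1, n3=1, n4=1, n5=0, giving Y1=1, Y2=0. Observed Y1=1, Y2=1.
Test 1: faults giving observed Y1=1, Y2=1 are {n1 stuck-at-1, n2 stuck-at-0, n4 stuck-at-0, n5 stuck-at-1}.
Test 2 (P=1, Q=0, R=1): fault-free n1=1, n2=1, n3=0, n4=1, n5=0 → Y1=0, Y2=0; observed Y1=0, Y2=0. Eliminates n2 stuck-at-0, n4 stuck-at-0, n5 stuck-at-1.
Only n1 stuck-at-1 is consistent with every test.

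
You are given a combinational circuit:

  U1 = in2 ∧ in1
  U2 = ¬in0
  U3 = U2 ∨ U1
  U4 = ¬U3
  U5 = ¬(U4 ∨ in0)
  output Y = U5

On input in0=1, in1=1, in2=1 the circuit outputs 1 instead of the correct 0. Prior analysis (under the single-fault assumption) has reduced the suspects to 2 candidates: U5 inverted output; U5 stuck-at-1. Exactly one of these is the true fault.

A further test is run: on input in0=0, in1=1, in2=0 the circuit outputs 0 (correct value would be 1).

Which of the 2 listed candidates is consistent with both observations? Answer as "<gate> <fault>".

U5 inverted output

Evaluate each candidate on input in0=0, in1=1, in2=0:
  U5 inverted output: U1=0, U2=1, U3=1, U4=0, U5=0 [inverted output] → 0 — matches
  U5 stuck-at-1: U1=0, U2=1, U3=1, U4=0, U5=1 [stuck-at-1] → 1 — eliminated
Only U5 inverted output reproduces the observed 0.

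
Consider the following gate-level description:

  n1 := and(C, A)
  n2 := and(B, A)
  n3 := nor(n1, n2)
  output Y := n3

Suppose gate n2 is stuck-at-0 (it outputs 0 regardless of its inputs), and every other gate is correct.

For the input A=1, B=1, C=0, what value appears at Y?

Propagate with n2 forced: n1=0, n2=0 [stuck-at-0], n3=1.
So Y = 1. (Without the fault it would be 0.)

1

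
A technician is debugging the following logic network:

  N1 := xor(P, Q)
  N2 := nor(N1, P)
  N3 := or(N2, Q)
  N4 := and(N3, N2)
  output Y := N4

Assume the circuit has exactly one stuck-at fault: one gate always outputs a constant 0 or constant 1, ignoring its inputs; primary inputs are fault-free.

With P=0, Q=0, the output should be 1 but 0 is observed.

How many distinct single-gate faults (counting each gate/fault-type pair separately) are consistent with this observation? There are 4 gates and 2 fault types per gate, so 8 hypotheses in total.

Fault-free: N1=0, N2=1, N3=1, N4=1 → 1. Observed 0.
  N1 stuck-at-0: output 1 ✗
  N1 stuck-at-1: output 0 ✓
  N2 stuck-at-0: output 0 ✓
  N2 stuck-at-1: output 1 ✗
  N3 stuck-at-0: output 0 ✓
  N3 stuck-at-1: output 1 ✗
  N4 stuck-at-0: output 0 ✓
  N4 stuck-at-1: output 1 ✗
Consistent faults: {N1 stuck-at-1, N2 stuck-at-0, N3 stuck-at-0, N4 stuck-at-0} — 4 in all.

4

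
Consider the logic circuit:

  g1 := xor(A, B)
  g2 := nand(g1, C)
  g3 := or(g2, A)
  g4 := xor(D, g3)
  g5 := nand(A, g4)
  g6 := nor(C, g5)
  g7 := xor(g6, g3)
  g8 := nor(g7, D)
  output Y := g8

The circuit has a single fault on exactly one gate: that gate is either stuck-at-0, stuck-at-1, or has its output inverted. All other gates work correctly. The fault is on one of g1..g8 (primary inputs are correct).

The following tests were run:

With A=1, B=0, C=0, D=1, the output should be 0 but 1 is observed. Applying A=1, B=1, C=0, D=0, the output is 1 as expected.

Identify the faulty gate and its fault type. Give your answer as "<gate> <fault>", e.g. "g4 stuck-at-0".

Fault-free values for test 1 (A=1, B=0, C=0, D=1): g1=1, g2=1, g3=1, g4=0, g5=1, g6=0, g7=1, g8=0, giving Y=0. Observed 1.
Test 1: faults giving observed 1 are {g8 stuck-at-1, g8 inverted output}.
Test 2 (A=1, B=1, C=0, D=0): fault-free g1=0, g2=1, g3=1, g4=1, g5=0, g6=1, g7=0, g8=1 → 1; observed 1. Eliminates g8 inverted output.
Only g8 stuck-at-1 is consistent with every test.

g8 stuck-at-1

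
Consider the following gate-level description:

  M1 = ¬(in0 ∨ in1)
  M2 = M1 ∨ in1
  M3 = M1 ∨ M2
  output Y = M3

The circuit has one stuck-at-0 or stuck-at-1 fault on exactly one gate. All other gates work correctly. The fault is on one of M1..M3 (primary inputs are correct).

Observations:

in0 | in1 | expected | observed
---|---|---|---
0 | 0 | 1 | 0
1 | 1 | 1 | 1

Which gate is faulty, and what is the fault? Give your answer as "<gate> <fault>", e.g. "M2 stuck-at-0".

Fault-free values for test 1 (in0=0, in1=0): M1=1, M2=1, M3=1, giving Y=1. Observed 0.
Test 1: faults giving observed 0 are {M1 stuck-at-0, M3 stuck-at-0}.
Test 2 (in0=1, in1=1): fault-free M1=0, M2=1, M3=1 → 1; observed 1. Eliminates M3 stuck-at-0.
Only M1 stuck-at-0 is consistent with every test.

M1 stuck-at-0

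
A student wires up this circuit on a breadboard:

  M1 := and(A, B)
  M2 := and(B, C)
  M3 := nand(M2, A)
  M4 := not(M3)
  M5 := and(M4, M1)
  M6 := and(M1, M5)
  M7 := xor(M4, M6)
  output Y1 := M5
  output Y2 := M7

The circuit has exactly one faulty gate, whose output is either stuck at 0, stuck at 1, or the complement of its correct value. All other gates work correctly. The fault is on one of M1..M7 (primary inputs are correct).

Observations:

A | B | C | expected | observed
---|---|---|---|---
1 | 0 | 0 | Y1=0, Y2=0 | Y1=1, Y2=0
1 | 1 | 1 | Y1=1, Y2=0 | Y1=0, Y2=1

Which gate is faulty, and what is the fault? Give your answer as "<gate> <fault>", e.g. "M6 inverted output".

M5 inverted output

Fault-free values for test 1 (A=1, B=0, C=0): M1=0, M2=0, M3=1, M4=0, M5=0, M6=0, M7=0, giving Y1=0, Y2=0. Observed Y1=1, Y2=0.
Test 1: faults giving observed Y1=1, Y2=0 are {M5 stuck-at-1, M5 inverted output}.
Test 2 (A=1, B=1, C=1): fault-free M1=1, M2=1, M3=0, M4=1, M5=1, M6=1, M7=0 → Y1=1, Y2=0; observed Y1=0, Y2=1. Eliminates M5 stuck-at-1.
Only M5 inverted output is consistent with every test.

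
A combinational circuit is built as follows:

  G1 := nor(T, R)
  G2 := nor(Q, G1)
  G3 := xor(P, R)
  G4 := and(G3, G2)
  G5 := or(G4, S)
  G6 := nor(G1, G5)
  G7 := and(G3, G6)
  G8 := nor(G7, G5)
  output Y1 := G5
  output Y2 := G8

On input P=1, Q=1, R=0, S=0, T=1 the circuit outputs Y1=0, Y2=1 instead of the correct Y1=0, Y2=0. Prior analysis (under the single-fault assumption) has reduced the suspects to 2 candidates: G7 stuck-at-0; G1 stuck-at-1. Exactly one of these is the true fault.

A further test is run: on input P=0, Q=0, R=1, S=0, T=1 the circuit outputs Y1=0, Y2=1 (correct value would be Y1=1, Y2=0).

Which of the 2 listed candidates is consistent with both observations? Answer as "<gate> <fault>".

Evaluate each candidate on input P=0, Q=0, R=1, S=0, T=1:
  G7 stuck-at-0: G1=0, G2=1, G3=1, G4=1, G5=1, G6=0, G7=0 [stuck-at-0], G8=0 → Y1=1, Y2=0 — eliminated
  G1 stuck-at-1: G1=1 [stuck-at-1], G2=0, G3=1, G4=0, G5=0, G6=0, G7=0, G8=1 → Y1=0, Y2=1 — matches
Only G1 stuck-at-1 reproduces the observed Y1=0, Y2=1.

G1 stuck-at-1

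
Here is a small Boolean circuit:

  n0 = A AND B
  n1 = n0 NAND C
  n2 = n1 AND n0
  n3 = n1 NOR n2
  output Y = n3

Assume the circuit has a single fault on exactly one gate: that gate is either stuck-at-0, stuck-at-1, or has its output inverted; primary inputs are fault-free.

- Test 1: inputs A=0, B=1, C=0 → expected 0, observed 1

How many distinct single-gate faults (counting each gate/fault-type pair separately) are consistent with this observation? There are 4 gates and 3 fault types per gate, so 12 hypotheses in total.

Fault-free: n0=0, n1=1, n2=0, n3=0 → 0. Observed 1.
  n0 stuck-at-0: output 0 ✗
  n0 stuck-at-1: output 0 ✗
  n0 inverted output: output 0 ✗
  n1 stuck-at-0: output 1 ✓
  n1 stuck-at-1: output 0 ✗
  n1 inverted output: output 1 ✓
  n2 stuck-at-0: output 0 ✗
  n2 stuck-at-1: output 0 ✗
  n2 inverted output: output 0 ✗
  n3 stuck-at-0: output 0 ✗
  n3 stuck-at-1: output 1 ✓
  n3 inverted output: output 1 ✓
Consistent faults: {n1 stuck-at-0, n1 inverted output, n3 stuck-at-1, n3 inverted output} — 4 in all.

4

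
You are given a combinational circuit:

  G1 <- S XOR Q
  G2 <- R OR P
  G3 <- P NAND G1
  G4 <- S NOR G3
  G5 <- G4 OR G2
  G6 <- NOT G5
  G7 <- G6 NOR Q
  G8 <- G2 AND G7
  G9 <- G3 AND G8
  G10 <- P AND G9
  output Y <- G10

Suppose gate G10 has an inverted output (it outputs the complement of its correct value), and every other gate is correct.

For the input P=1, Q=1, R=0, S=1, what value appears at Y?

1

Propagate with G10 forced: G1=0, G2=1, G3=1, G4=0, G5=1, G6=0, G7=0, G8=0, G9=0, G10=1 [inverted output].
So Y = 1. (Without the fault it would be 0.)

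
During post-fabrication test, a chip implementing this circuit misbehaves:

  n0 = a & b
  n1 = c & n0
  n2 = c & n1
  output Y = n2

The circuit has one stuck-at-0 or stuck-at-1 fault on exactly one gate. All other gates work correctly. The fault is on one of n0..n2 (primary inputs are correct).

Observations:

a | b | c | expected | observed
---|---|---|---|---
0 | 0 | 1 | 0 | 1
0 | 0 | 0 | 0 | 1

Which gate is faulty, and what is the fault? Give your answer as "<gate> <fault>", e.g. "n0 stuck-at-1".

n2 stuck-at-1

Fault-free values for test 1 (a=0, b=0, c=1): n0=0, n1=0, n2=0, giving Y=0. Observed 1.
Test 1: faults giving observed 1 are {n0 stuck-at-1, n1 stuck-at-1, n2 stuck-at-1}.
Test 2 (a=0, b=0, c=0): fault-free n0=0, n1=0, n2=0 → 0; observed 1. Eliminates n0 stuck-at-1, n1 stuck-at-1.
Only n2 stuck-at-1 is consistent with every test.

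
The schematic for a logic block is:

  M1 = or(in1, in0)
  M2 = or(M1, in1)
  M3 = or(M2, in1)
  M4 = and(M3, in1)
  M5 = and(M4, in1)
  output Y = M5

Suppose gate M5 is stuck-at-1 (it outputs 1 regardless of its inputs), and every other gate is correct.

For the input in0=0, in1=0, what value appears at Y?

Propagate with M5 forced: M1=0, M2=0, M3=0, M4=0, M5=1 [stuck-at-1].
So Y = 1. (Without the fault it would be 0.)

1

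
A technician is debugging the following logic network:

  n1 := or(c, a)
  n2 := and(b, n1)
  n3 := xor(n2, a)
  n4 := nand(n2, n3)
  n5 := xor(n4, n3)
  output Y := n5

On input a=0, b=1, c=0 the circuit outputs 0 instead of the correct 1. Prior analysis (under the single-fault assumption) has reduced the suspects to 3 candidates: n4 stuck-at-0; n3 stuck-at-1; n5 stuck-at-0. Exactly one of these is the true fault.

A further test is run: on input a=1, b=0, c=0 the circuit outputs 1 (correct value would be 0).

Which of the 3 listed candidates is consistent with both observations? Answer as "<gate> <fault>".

n4 stuck-at-0

Evaluate each candidate on input a=1, b=0, c=0:
  n4 stuck-at-0: n1=1, n2=0, n3=1, n4=0 [stuck-at-0], n5=1 → 1 — matches
  n3 stuck-at-1: n1=1, n2=0, n3=1 [stuck-at-1], n4=1, n5=0 → 0 — eliminated
  n5 stuck-at-0: n1=1, n2=0, n3=1, n4=1, n5=0 [stuck-at-0] → 0 — eliminated
Only n4 stuck-at-0 reproduces the observed 1.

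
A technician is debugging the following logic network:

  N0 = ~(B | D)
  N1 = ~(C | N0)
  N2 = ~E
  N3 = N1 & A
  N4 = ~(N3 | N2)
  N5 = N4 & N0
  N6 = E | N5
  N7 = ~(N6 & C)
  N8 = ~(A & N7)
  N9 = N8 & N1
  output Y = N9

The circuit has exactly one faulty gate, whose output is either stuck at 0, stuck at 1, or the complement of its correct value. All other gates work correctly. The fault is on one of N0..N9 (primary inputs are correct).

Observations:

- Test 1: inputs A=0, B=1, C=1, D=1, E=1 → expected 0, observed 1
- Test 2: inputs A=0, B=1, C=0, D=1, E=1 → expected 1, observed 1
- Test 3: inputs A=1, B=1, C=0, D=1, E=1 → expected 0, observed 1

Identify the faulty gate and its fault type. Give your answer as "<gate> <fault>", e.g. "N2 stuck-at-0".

N9 stuck-at-1

Fault-free values for test 1 (A=0, B=1, C=1, D=1, E=1): N0=0, N1=0, N2=0, N3=0, N4=1, N5=0, N6=1, N7=0, N8=1, N9=0, giving Y=0. Observed 1.
Test 1: faults giving observed 1 are {N1 stuck-at-1, N1 inverted output, N9 stuck-at-1, N9 inverted output}.
Test 2 (A=0, B=1, C=0, D=1, E=1): fault-free N0=0, N1=1, N2=0, N3=0, N4=1, N5=0, N6=1, N7=1, N8=1, N9=1 → 1; observed 1. Eliminates N1 inverted output, N9 inverted output.
Test 3 (A=1, B=1, C=0, D=1, E=1): fault-free N0=0, N1=1, N2=0, N3=1, N4=0, N5=0, N6=1, N7=1, N8=0, N9=0 → 0; observed 1. Eliminates N1 stuck-at-1.
Only N9 stuck-at-1 is consistent with every test.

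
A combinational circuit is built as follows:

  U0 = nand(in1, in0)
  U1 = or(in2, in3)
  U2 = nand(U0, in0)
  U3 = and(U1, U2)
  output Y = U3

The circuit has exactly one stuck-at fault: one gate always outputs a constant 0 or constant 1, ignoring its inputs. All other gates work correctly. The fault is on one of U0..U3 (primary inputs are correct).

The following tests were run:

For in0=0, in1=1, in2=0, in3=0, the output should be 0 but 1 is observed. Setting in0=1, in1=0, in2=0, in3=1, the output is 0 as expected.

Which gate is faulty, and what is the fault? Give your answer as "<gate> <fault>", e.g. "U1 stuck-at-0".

U1 stuck-at-1

Fault-free values for test 1 (in0=0, in1=1, in2=0, in3=0): U0=1, U1=0, U2=1, U3=0, giving Y=0. Observed 1.
Test 1: faults giving observed 1 are {U1 stuck-at-1, U3 stuck-at-1}.
Test 2 (in0=1, in1=0, in2=0, in3=1): fault-free U0=1, U1=1, U2=0, U3=0 → 0; observed 0. Eliminates U3 stuck-at-1.
Only U1 stuck-at-1 is consistent with every test.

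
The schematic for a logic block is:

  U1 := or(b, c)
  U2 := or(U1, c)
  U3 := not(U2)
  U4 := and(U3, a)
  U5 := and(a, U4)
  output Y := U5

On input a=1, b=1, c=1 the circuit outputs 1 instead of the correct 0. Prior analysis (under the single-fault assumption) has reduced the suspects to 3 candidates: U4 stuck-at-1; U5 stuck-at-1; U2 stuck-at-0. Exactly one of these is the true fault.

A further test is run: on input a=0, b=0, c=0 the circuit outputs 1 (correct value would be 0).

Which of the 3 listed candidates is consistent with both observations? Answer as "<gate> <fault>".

U5 stuck-at-1

Evaluate each candidate on input a=0, b=0, c=0:
  U4 stuck-at-1: U1=0, U2=0, U3=1, U4=1 [stuck-at-1], U5=0 → 0 — eliminated
  U5 stuck-at-1: U1=0, U2=0, U3=1, U4=0, U5=1 [stuck-at-1] → 1 — matches
  U2 stuck-at-0: U1=0, U2=0 [stuck-at-0], U3=1, U4=0, U5=0 → 0 — eliminated
Only U5 stuck-at-1 reproduces the observed 1.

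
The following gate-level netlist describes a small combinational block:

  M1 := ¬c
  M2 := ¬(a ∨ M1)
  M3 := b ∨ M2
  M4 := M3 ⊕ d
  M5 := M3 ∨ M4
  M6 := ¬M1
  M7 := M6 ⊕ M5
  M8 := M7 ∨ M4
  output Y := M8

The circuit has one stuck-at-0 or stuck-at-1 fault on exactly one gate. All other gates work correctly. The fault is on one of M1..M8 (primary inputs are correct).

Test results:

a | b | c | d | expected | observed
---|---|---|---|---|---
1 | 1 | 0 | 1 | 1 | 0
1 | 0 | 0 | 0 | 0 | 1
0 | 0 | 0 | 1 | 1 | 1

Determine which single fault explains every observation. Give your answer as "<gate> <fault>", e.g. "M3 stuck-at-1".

Fault-free values for test 1 (a=1, b=1, c=0, d=1): M1=1, M2=0, M3=1, M4=0, M5=1, M6=0, M7=1, M8=1, giving Y=1. Observed 0.
Test 1: faults giving observed 0 are {M1 stuck-at-0, M5 stuck-at-0, M6 stuck-at-1, M7 stuck-at-0, M8 stuck-at-0}.
Test 2 (a=1, b=0, c=0, d=0): fault-free M1=1, M2=0, M3=0, M4=0, M5=0, M6=0, M7=0, M8=0 → 0; observed 1. Eliminates M5 stuck-at-0, M7 stuck-at-0, M8 stuck-at-0.
Test 3 (a=0, b=0, c=0, d=1): fault-free M1=1, M2=0, M3=0, M4=1, M5=1, M6=0, M7=1, M8=1 → 1; observed 1. Eliminates M1 stuck-at-0.
Only M6 stuck-at-1 is consistent with every test.

M6 stuck-at-1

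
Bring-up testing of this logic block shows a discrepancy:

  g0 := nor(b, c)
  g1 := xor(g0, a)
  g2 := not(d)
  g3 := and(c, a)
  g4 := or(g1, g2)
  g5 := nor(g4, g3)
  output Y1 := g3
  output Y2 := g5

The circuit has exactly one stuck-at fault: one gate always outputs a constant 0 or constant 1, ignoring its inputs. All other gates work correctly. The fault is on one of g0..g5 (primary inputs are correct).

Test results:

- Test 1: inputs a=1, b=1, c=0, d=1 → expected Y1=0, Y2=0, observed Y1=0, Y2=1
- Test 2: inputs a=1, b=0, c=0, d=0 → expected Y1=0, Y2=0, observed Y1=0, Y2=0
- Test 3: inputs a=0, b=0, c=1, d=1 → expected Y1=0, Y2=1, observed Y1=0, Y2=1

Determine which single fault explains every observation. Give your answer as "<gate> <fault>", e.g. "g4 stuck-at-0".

Fault-free values for test 1 (a=1, b=1, c=0, d=1): g0=0, g1=1, g2=0, g3=0, g4=1, g5=0, giving Y1=0, Y2=0. Observed Y1=0, Y2=1.
Test 1: faults giving observed Y1=0, Y2=1 are {g0 stuck-at-1, g1 stuck-at-0, g4 stuck-at-0, g5 stuck-at-1}.
Test 2 (a=1, b=0, c=0, d=0): fault-free g0=1, g1=0, g2=1, g3=0, g4=1, g5=0 → Y1=0, Y2=0; observed Y1=0, Y2=0. Eliminates g4 stuck-at-0, g5 stuck-at-1.
Test 3 (a=0, b=0, c=1, d=1): fault-free g0=0, g1=0, g2=0, g3=0, g4=0, g5=1 → Y1=0, Y2=1; observed Y1=0, Y2=1. Eliminates g0 stuck-at-1.
Only g1 stuck-at-0 is consistent with every test.

g1 stuck-at-0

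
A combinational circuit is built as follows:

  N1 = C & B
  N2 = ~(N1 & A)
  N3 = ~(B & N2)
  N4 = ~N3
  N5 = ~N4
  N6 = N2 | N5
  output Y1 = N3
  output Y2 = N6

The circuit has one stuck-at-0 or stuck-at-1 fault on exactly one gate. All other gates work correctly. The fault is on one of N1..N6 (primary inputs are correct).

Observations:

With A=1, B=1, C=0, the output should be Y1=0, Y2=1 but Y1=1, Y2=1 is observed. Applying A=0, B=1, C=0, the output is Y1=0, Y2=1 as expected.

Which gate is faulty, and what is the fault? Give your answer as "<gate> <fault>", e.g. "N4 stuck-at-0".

N1 stuck-at-1

Fault-free values for test 1 (A=1, B=1, C=0): N1=0, N2=1, N3=0, N4=1, N5=0, N6=1, giving Y1=0, Y2=1. Observed Y1=1, Y2=1.
Test 1: faults giving observed Y1=1, Y2=1 are {N1 stuck-at-1, N2 stuck-at-0, N3 stuck-at-1}.
Test 2 (A=0, B=1, C=0): fault-free N1=0, N2=1, N3=0, N4=1, N5=0, N6=1 → Y1=0, Y2=1; observed Y1=0, Y2=1. Eliminates N2 stuck-at-0, N3 stuck-at-1.
Only N1 stuck-at-1 is consistent with every test.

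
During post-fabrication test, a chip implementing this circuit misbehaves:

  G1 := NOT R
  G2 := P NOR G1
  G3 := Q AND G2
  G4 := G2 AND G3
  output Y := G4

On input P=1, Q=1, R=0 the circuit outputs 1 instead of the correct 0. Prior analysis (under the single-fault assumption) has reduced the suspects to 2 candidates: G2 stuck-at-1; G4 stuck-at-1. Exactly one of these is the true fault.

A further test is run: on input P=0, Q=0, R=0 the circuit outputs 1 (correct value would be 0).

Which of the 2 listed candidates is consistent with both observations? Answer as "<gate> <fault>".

G4 stuck-at-1

Evaluate each candidate on input P=0, Q=0, R=0:
  G2 stuck-at-1: G1=1, G2=1 [stuck-at-1], G3=0, G4=0 → 0 — eliminated
  G4 stuck-at-1: G1=1, G2=0, G3=0, G4=1 [stuck-at-1] → 1 — matches
Only G4 stuck-at-1 reproduces the observed 1.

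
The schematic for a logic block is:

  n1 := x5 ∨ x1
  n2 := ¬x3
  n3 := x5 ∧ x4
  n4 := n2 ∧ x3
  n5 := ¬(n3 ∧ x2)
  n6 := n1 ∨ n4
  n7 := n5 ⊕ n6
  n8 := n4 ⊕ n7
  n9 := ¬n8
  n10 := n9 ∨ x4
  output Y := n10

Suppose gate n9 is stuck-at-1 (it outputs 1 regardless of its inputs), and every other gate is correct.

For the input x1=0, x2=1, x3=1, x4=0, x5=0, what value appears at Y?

1

Propagate with n9 forced: n1=0, n2=0, n3=0, n4=0, n5=1, n6=0, n7=1, n8=1, n9=1 [stuck-at-1], n10=1.
So Y = 1. (Without the fault it would be 0.)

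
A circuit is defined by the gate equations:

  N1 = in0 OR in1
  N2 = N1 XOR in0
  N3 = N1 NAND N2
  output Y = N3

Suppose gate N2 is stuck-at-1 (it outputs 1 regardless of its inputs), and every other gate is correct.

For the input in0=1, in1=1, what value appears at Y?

0

Propagate with N2 forced: N1=1, N2=1 [stuck-at-1], N3=0.
So Y = 0. (Without the fault it would be 1.)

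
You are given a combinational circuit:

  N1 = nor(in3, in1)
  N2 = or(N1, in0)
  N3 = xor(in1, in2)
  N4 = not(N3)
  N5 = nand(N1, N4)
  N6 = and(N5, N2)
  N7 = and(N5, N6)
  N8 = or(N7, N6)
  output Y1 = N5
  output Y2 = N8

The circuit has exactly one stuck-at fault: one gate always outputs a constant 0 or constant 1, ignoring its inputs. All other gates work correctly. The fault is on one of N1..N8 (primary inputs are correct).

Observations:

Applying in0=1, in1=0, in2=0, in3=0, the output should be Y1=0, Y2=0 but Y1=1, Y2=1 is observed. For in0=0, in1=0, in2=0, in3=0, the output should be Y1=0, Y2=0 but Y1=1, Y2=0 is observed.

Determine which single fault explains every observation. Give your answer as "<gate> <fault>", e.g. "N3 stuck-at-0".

N1 stuck-at-0

Fault-free values for test 1 (in0=1, in1=0, in2=0, in3=0): N1=1, N2=1, N3=0, N4=1, N5=0, N6=0, N7=0, N8=0, giving Y1=0, Y2=0. Observed Y1=1, Y2=1.
Test 1: faults giving observed Y1=1, Y2=1 are {N1 stuck-at-0, N3 stuck-at-1, N4 stuck-at-0, N5 stuck-at-1}.
Test 2 (in0=0, in1=0, in2=0, in3=0): fault-free N1=1, N2=1, N3=0, N4=1, N5=0, N6=0, N7=0, N8=0 → Y1=0, Y2=0; observed Y1=1, Y2=0. Eliminates N3 stuck-at-1, N4 stuck-at-0, N5 stuck-at-1.
Only N1 stuck-at-0 is consistent with every test.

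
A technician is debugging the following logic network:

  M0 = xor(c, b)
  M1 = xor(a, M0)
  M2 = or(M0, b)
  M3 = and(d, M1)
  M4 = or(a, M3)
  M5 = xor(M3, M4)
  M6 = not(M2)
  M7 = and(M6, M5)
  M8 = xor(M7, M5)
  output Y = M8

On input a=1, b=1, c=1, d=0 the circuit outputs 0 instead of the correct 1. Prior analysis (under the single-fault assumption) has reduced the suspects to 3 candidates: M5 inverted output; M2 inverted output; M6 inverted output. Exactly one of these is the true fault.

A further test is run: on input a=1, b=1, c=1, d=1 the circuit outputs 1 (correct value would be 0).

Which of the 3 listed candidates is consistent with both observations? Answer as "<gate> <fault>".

M5 inverted output

Evaluate each candidate on input a=1, b=1, c=1, d=1:
  M5 inverted output: M0=0, M1=1, M2=1, M3=1, M4=1, M5=1 [inverted output], M6=0, M7=0, M8=1 → 1 — matches
  M2 inverted output: M0=0, M1=1, M2=0 [inverted output], M3=1, M4=1, M5=0, M6=1, M7=0, M8=0 → 0 — eliminated
  M6 inverted output: M0=0, M1=1, M2=1, M3=1, M4=1, M5=0, M6=1 [inverted output], M7=0, M8=0 → 0 — eliminated
Only M5 inverted output reproduces the observed 1.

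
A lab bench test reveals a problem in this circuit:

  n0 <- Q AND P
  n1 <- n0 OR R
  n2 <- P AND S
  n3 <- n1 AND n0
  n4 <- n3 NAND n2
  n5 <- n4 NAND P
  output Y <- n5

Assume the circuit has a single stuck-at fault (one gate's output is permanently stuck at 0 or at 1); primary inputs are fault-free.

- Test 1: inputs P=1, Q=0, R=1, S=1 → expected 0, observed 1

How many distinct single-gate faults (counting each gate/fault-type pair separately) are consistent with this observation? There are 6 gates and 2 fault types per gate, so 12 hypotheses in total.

Fault-free: n0=0, n1=1, n2=1, n3=0, n4=1, n5=0 → 0. Observed 1.
  n0 stuck-at-0: output 0 ✗
  n0 stuck-at-1: output 1 ✓
  n1 stuck-at-0: output 0 ✗
  n1 stuck-at-1: output 0 ✗
  n2 stuck-at-0: output 0 ✗
  n2 stuck-at-1: output 0 ✗
  n3 stuck-at-0: output 0 ✗
  n3 stuck-at-1: output 1 ✓
  n4 stuck-at-0: output 1 ✓
  n4 stuck-at-1: output 0 ✗
  n5 stuck-at-0: output 0 ✗
  n5 stuck-at-1: output 1 ✓
Consistent faults: {n0 stuck-at-1, n3 stuck-at-1, n4 stuck-at-0, n5 stuck-at-1} — 4 in all.

4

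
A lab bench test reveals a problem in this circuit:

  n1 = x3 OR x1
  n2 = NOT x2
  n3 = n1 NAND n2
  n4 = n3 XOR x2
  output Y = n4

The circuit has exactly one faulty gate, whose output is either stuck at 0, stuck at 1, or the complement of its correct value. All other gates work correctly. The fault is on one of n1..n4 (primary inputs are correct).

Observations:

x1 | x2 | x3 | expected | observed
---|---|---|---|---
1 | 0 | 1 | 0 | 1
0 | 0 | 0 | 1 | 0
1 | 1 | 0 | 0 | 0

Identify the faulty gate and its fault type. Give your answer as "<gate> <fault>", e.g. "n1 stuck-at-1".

Fault-free values for test 1 (x1=1, x2=0, x3=1): n1=1, n2=1, n3=0, n4=0, giving Y=0. Observed 1.
Test 1: faults giving observed 1 are {n1 stuck-at-0, n1 inverted output, n2 stuck-at-0, n2 inverted output, n3 stuck-at-1, n3 inverted output, n4 stuck-at-1, n4 inverted output}.
Test 2 (x1=0, x2=0, x3=0): fault-free n1=0, n2=1, n3=1, n4=1 → 1; observed 0. Eliminates n1 stuck-at-0, n2 stuck-at-0, n2 inverted output, n3 stuck-at-1, n4 stuck-at-1.
Test 3 (x1=1, x2=1, x3=0): fault-free n1=1, n2=0, n3=1, n4=0 → 0; observed 0. Eliminates n3 inverted output, n4 inverted output.
Only n1 inverted output is consistent with every test.

n1 inverted output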